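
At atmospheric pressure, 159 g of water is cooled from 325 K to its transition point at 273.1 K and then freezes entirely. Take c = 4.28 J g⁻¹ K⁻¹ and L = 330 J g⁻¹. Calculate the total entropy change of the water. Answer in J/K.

ΔS = -311 J/K

Cooling step: ΔS₁ = m c ln(T_tr/T_i) = 159 × 4.28 × ln(273.1/325) = -118.4 J/K.
Phase change: ΔS₂ = −mL/T_tr = −159 × 330 / 273.1 = -192.13 J/K.
ΔS_total = (-118.4) + (-192.13) = -311 J/K.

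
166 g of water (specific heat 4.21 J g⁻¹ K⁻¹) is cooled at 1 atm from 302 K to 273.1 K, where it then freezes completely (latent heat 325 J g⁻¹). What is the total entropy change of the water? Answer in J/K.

Cooling step: ΔS₁ = m c ln(T_tr/T_i) = 166 × 4.21 × ln(273.1/302) = -70.3 J/K.
Phase change: ΔS₂ = −mL/T_tr = −166 × 325 / 273.1 = -197.5 J/K.
ΔS_total = (-70.3) + (-197.5) = -268 J/K.

ΔS = -268 J/K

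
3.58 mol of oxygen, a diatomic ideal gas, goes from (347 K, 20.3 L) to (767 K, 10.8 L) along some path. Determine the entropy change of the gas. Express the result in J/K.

Entropy is a state function: ΔS = nC_V ln(T₂/T₁) + nR ln(V₂/V₁), with C_V = 5R/2 = 20.79 J mol⁻¹ K⁻¹ for a diatomic ideal gas.
ΔS = 3.58 × [20.79 × ln(767/347) + 8.314 × ln(10.8/20.3)] = 40.2 J/K.

ΔS = 40.2 J/K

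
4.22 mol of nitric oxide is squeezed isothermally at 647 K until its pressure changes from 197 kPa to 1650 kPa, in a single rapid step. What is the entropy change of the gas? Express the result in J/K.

ΔS_gas = -74.6 J/K

Entropy is a state function, so ΔS_gas depends only on the end states.
For an isothermal ideal gas ΔS_gas = nR ln(P₁/P₂) = 4.22 × 8.314 × ln(197/1650) = -74.6 J/K.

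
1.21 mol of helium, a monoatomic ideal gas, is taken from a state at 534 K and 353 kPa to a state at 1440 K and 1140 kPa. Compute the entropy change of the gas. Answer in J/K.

ΔS = 13.2 J/K

ΔS = nC_p ln(T₂/T₁) − nR ln(P₂/P₁), with C_p = 5R/2 = 20.79 J mol⁻¹ K⁻¹ for a monoatomic ideal gas.
ΔS = 1.21 × [20.79 × ln(1440/534) − 8.314 × ln(1140/353)] = 13.2 J/K.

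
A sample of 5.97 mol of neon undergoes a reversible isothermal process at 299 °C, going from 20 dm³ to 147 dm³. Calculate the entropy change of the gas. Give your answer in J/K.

For an isothermal ideal gas ΔS_gas = nR ln(V₂/V₁) = 5.97 × 8.314 × ln(147/20) = 99 J/K.

ΔS_gas = 99 J/K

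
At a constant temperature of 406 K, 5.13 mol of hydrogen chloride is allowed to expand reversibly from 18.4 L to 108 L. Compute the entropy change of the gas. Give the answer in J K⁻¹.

For an isothermal ideal gas ΔS_gas = nR ln(V₂/V₁) = 5.13 × 8.314 × ln(108/18.4) = 75.5 J/K.

ΔS_gas = 75.5 J/K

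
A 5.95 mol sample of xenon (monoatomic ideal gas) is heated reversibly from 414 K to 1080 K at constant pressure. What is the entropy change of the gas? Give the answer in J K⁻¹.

ΔS = 119 J/K

At constant pressure, ΔS = nC_p ln(T₂/T₁) with C_p = 5R/2 = 20.79 J mol⁻¹ K⁻¹.
ΔS = 5.95 × 20.79 × ln(1080/414) = 119 J/K.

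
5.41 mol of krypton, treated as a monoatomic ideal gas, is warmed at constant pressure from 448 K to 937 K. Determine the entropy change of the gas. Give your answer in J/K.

At constant pressure, ΔS = nC_p ln(T₂/T₁) with C_p = 5R/2 = 20.79 J mol⁻¹ K⁻¹.
ΔS = 5.41 × 20.79 × ln(937/448) = 83 J/K.

ΔS = 83 J/K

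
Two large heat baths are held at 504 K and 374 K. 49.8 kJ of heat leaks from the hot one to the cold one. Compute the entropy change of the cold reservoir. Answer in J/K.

ΔS_cold = 133 J/K

The cold reservoir gains heat Q, so ΔS_cold = +Q/T_C = 49800/374 = 133 J/K.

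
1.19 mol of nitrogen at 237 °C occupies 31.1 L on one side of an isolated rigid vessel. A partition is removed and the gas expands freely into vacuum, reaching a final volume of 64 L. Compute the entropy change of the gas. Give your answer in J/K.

ΔS_gas = 7.14 J/K

No heat is exchanged and no work is done, so the ideal-gas temperature stays constant.
Entropy is a state function; using a reversible isothermal path, ΔS_gas = nR ln(V₂/V₁) = 1.19 × 8.314 × ln(64/31.1) = 7.14 J/K.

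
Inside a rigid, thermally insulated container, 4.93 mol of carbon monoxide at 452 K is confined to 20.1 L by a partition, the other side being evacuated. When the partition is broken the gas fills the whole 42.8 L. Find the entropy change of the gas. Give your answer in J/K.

No heat is exchanged and no work is done, so the ideal-gas temperature stays constant.
Entropy is a state function; using a reversible isothermal path, ΔS_gas = nR ln(V₂/V₁) = 4.93 × 8.314 × ln(42.8/20.1) = 31 J/K.

ΔS_gas = 31 J/K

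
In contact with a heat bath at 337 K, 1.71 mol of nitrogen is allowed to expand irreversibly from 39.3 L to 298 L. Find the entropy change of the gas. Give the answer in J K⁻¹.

ΔS_gas = 28.8 J/K

Entropy is a state function, so ΔS_gas depends only on the end states.
For an isothermal ideal gas ΔS_gas = nR ln(V₂/V₁) = 1.71 × 8.314 × ln(298/39.3) = 28.8 J/K.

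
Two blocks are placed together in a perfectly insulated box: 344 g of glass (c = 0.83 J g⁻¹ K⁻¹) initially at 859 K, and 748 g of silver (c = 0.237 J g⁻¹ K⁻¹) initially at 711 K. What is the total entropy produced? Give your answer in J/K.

ΔS_total = 1.92 J/K

Energy balance: T_f = (m₁c₁T₁ + m₂c₂T₂)/(m₁c₁ + m₂c₂) = 802.31 K.
ΔS₁ = m₁c₁ ln(T_f/T₁) = 285.52 × ln(802.31/859) = -19.4943 J/K.
ΔS₂ = m₂c₂ ln(T_f/T₂) = 177.276 × ln(802.31/711) = 21.4185 J/K.
ΔS_total = -19.4943 + 21.4185 = 1.92 J/K.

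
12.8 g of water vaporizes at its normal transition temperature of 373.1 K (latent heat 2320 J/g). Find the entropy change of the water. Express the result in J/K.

Heat absorbed by the substance: Q = mL = 12.8 × 2320 = 29696 J.
At constant T, ΔS = Q_rev/T = 29696 / 373.1 = 79.6 J/K.

ΔS = 79.6 J/K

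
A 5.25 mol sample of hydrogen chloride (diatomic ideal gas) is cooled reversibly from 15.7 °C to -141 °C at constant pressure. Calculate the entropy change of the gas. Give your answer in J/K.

ΔS = -119 J/K

In kelvin: T₁ = 288.85 K, T₂ = 132.15 K. At constant pressure, ΔS = nC_p ln(T₂/T₁) with C_p = 7R/2 = 29.1 J mol⁻¹ K⁻¹.
ΔS = 5.25 × 29.1 × ln(132.15/288.85) = -119 J/K.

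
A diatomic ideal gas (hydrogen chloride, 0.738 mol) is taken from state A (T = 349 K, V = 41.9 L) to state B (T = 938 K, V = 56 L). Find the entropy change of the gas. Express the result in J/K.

Entropy is a state function: ΔS = nC_V ln(T₂/T₁) + nR ln(V₂/V₁), with C_V = 5R/2 = 20.79 J mol⁻¹ K⁻¹ for a diatomic ideal gas.
ΔS = 0.738 × [20.79 × ln(938/349) + 8.314 × ln(56/41.9)] = 16.9 J/K.

ΔS = 16.9 J/K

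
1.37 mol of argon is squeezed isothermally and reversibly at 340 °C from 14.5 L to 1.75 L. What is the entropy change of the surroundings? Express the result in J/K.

ΔS_surr = 24.1 J/K

For an isothermal ideal gas ΔS_gas = nR ln(V₂/V₁) = 1.37 × 8.314 × ln(1.75/14.5) = -24.1 J/K.
The process is reversible, so ΔS_surr = −ΔS_gas = 24.1 J/K and ΔS_universe = 0.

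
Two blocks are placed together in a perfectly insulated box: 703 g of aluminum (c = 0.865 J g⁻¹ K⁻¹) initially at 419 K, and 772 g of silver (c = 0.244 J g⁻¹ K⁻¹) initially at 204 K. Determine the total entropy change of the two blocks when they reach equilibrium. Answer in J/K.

Energy balance: T_f = (m₁c₁T₁ + m₂c₂T₂)/(m₁c₁ + m₂c₂) = 368.15 K.
ΔS₁ = m₁c₁ ln(T_f/T₁) = 608.095 × ln(368.15/419) = -78.67 J/K.
ΔS₂ = m₂c₂ ln(T_f/T₂) = 188.368 × ln(368.15/204) = 111.2 J/K.
ΔS_total = -78.67 + 111.2 = 32.5 J/K.

ΔS_total = 32.5 J/K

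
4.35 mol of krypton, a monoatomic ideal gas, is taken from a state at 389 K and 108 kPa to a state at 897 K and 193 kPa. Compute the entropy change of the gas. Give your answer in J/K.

ΔS = 54.5 J/K

ΔS = nC_p ln(T₂/T₁) − nR ln(P₂/P₁), with C_p = 5R/2 = 20.79 J mol⁻¹ K⁻¹ for a monoatomic ideal gas.
ΔS = 4.35 × [20.79 × ln(897/389) − 8.314 × ln(193/108)] = 54.5 J/K.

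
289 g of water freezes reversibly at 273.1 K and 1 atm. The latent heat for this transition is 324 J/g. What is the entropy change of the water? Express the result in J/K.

Heat released by the substance: Q = −mL = −289 × 324 = −93636 J.
At constant T, ΔS = Q_rev/T = −93636 / 273.1 = -343 J/K.

ΔS = -343 J/K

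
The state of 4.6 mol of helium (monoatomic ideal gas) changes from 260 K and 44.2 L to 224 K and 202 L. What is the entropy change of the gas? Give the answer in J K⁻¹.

ΔS = 49.6 J/K

Entropy is a state function: ΔS = nC_V ln(T₂/T₁) + nR ln(V₂/V₁), with C_V = 3R/2 = 12.47 J mol⁻¹ K⁻¹ for a monoatomic ideal gas.
ΔS = 4.6 × [12.47 × ln(224/260) + 8.314 × ln(202/44.2)] = 49.6 J/K.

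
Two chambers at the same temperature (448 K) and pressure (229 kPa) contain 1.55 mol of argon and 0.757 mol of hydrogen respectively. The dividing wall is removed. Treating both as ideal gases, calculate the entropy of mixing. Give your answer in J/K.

ΔS_mix = 12.1 J/K

Mole fractions: x_A = 1.55/2.31 = 0.672, x_B = 0.328.
ΔS_mix = −R(n_A ln x_A + n_B ln x_B) = −8.314 × (1.55 ln 0.672 + 0.757 ln 0.328) = 12.1 J/K.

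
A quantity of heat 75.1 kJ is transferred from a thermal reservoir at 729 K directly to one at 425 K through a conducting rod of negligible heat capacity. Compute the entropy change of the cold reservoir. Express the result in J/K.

ΔS_cold = 177 J/K

The cold reservoir gains heat Q, so ΔS_cold = +Q/T_C = 75100/425 = 177 J/K.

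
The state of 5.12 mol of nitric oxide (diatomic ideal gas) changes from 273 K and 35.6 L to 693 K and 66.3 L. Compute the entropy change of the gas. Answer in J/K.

Entropy is a state function: ΔS = nC_V ln(T₂/T₁) + nR ln(V₂/V₁), with C_V = 5R/2 = 20.79 J mol⁻¹ K⁻¹ for a diatomic ideal gas.
ΔS = 5.12 × [20.79 × ln(693/273) + 8.314 × ln(66.3/35.6)] = 126 J/K.

ΔS = 126 J/K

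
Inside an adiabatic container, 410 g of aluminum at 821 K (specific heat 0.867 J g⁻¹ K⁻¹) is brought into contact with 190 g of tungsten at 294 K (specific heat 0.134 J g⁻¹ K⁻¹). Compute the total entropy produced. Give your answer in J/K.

ΔS_total = 9.44 J/K

Energy balance: T_f = (m₁c₁T₁ + m₂c₂T₂)/(m₁c₁ + m₂c₂) = 785.78 K.
ΔS₁ = m₁c₁ ln(T_f/T₁) = 355.47 × ln(785.78/821) = -15.59 J/K.
ΔS₂ = m₂c₂ ln(T_f/T₂) = 25.46 × ln(785.78/294) = 25.03 J/K.
ΔS_total = -15.59 + 25.03 = 9.44 J/K.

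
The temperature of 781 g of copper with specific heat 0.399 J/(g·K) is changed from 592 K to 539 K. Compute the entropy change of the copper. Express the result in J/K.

ΔS = -29.2 J/K

ΔS = ∫dQ_rev/T = m c ln(T₂/T₁) = 781 × 0.399 × ln(539/592) = -29.2 J/K.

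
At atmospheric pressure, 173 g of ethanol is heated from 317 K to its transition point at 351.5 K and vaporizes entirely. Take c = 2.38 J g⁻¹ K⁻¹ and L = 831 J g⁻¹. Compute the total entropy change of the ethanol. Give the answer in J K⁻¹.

Warming step: ΔS₁ = m c ln(T_tr/T_i) = 173 × 2.38 × ln(351.5/317) = 42.54 J/K.
Phase change: ΔS₂ = +mL/T_tr = 173 × 831 / 351.5 = 409 J/K.
ΔS_total = (42.54) + (409) = 452 J/K.

ΔS = 452 J/K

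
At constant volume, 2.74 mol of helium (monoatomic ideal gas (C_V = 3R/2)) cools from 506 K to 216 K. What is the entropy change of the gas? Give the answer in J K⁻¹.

ΔS = -29.1 J/K

At constant volume, ΔS = nC_V ln(T₂/T₁) with C_V = 3R/2 = 12.47 J mol⁻¹ K⁻¹.
ΔS = 2.74 × 12.47 × ln(216/506) = -29.1 J/K.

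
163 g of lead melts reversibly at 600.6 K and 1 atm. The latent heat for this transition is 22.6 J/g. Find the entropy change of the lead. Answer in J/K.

ΔS = 6.13 J/K

Heat absorbed by the substance: Q = mL = 163 × 22.6 = 3683.8 J.
At constant T, ΔS = Q_rev/T = 3683.8 / 600.6 = 6.13 J/K.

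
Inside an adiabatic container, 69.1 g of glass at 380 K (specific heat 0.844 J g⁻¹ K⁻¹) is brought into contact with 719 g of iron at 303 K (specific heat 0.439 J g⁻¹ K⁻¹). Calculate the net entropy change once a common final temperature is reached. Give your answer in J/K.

ΔS_total = 1.33 J/K

Energy balance: T_f = (m₁c₁T₁ + m₂c₂T₂)/(m₁c₁ + m₂c₂) = 315.01 K.
ΔS₁ = m₁c₁ ln(T_f/T₁) = 58.3204 × ln(315.01/380) = -10.94 J/K.
ΔS₂ = m₂c₂ ln(T_f/T₂) = 315.641 × ln(315.01/303) = 12.27 J/K.
ΔS_total = -10.94 + 12.27 = 1.33 J/K.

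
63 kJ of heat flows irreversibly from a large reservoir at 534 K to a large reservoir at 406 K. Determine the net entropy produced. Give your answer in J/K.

ΔS_total = 37.2 J/K

ΔS_hot = −Q/T_H = −63000/534 = -118 J/K and ΔS_cold = +Q/T_C = 63000/406 = 155.2 J/K.
ΔS_total = -118 + 155.2 = 37.2 J/K, positive as the second law requires.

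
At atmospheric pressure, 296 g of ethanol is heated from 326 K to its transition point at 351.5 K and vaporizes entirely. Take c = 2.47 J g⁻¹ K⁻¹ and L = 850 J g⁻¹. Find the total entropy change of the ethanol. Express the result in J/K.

Warming step: ΔS₁ = m c ln(T_tr/T_i) = 296 × 2.47 × ln(351.5/326) = 55.06 J/K.
Phase change: ΔS₂ = +mL/T_tr = 296 × 850 / 351.5 = 715.8 J/K.
ΔS_total = (55.06) + (715.8) = 771 J/K.

ΔS = 771 J/K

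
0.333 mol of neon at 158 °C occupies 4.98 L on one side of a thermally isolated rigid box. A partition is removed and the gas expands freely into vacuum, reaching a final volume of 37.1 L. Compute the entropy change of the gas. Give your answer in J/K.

ΔS_gas = 5.56 J/K

No heat is exchanged and no work is done, so the ideal-gas temperature stays constant.
Entropy is a state function; using a reversible isothermal path, ΔS_gas = nR ln(V₂/V₁) = 0.333 × 8.314 × ln(37.1/4.98) = 5.56 J/K.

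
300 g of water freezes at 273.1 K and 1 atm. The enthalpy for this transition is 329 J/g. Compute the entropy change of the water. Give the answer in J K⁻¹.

Heat released by the substance: Q = −mL = −300 × 329 = −98700 J.
At constant T, ΔS = Q_rev/T = −98700 / 273.1 = -361 J/K.

ΔS = -361 J/K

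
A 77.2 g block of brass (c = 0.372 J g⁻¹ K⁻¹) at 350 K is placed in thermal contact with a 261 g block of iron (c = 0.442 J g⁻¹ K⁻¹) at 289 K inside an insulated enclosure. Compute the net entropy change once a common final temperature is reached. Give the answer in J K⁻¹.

ΔS_total = 0.438 J/K

Energy balance: T_f = (m₁c₁T₁ + m₂c₂T₂)/(m₁c₁ + m₂c₂) = 301.16 K.
ΔS₁ = m₁c₁ ln(T_f/T₁) = 28.7184 × ln(301.16/350) = -4.316 J/K.
ΔS₂ = m₂c₂ ln(T_f/T₂) = 115.362 × ln(301.16/289) = 4.754 J/K.
ΔS_total = -4.316 + 4.754 = 0.438 J/K.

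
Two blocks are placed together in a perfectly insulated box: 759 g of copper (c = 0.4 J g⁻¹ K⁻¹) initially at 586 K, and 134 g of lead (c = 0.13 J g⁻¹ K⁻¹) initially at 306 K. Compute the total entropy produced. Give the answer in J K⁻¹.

Energy balance: T_f = (m₁c₁T₁ + m₂c₂T₂)/(m₁c₁ + m₂c₂) = 570.81 K.
ΔS₁ = m₁c₁ ln(T_f/T₁) = 303.6 × ln(570.81/586) = -7.9757 J/K.
ΔS₂ = m₂c₂ ln(T_f/T₂) = 17.42 × ln(570.81/306) = 10.861 J/K.
ΔS_total = -7.9757 + 10.861 = 2.89 J/K.

ΔS_total = 2.89 J/K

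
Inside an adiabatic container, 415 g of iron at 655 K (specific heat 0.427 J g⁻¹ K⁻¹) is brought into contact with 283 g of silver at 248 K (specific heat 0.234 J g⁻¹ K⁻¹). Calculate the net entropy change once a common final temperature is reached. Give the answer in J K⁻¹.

Energy balance: T_f = (m₁c₁T₁ + m₂c₂T₂)/(m₁c₁ + m₂c₂) = 544.28 K.
ΔS₁ = m₁c₁ ln(T_f/T₁) = 177.205 × ln(544.28/655) = -32.81 J/K.
ΔS₂ = m₂c₂ ln(T_f/T₂) = 66.222 × ln(544.28/248) = 52.05 J/K.
ΔS_total = -32.81 + 52.05 = 19.2 J/K.

ΔS_total = 19.2 J/K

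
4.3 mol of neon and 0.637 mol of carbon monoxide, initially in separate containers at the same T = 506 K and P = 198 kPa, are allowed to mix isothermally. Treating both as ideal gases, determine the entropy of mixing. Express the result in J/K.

ΔS_mix = 15.8 J/K

Mole fractions: x_A = 4.3/4.94 = 0.871, x_B = 0.129.
ΔS_mix = −R(n_A ln x_A + n_B ln x_B) = −8.314 × (4.3 ln 0.871 + 0.637 ln 0.129) = 15.8 J/K.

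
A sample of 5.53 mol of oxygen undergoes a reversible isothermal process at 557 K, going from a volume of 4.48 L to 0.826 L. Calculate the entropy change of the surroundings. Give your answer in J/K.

For an isothermal ideal gas ΔS_gas = nR ln(V₂/V₁) = 5.53 × 8.314 × ln(0.826/4.48) = -77.7 J/K.
The process is reversible, so ΔS_surr = −ΔS_gas = 77.7 J/K and ΔS_universe = 0.

ΔS_surr = 77.7 J/K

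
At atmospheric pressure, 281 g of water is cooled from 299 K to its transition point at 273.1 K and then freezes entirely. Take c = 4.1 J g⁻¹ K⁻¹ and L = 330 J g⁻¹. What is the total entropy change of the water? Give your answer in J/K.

Cooling step: ΔS₁ = m c ln(T_tr/T_i) = 281 × 4.1 × ln(273.1/299) = -104.4 J/K.
Phase change: ΔS₂ = −mL/T_tr = −281 × 330 / 273.1 = -339.5 J/K.
ΔS_total = (-104.4) + (-339.5) = -444 J/K.

ΔS = -444 J/K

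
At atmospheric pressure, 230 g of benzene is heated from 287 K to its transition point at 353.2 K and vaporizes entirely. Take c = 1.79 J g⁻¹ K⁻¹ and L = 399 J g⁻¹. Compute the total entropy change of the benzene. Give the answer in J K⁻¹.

ΔS = 345 J/K

Warming step: ΔS₁ = m c ln(T_tr/T_i) = 230 × 1.79 × ln(353.2/287) = 85.45 J/K.
Phase change: ΔS₂ = +mL/T_tr = 230 × 399 / 353.2 = 259.8 J/K.
ΔS_total = (85.45) + (259.8) = 345 J/K.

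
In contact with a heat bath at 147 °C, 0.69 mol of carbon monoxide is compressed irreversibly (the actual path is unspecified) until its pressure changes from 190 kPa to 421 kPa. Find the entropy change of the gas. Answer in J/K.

Entropy is a state function, so ΔS_gas depends only on the end states.
For an isothermal ideal gas ΔS_gas = nR ln(P₁/P₂) = 0.69 × 8.314 × ln(190/421) = -4.56 J/K.

ΔS_gas = -4.56 J/K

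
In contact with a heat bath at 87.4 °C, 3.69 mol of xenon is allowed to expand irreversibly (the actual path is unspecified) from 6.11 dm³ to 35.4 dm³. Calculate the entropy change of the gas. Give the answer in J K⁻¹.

Entropy is a state function, so ΔS_gas depends only on the end states.
For an isothermal ideal gas ΔS_gas = nR ln(V₂/V₁) = 3.69 × 8.314 × ln(35.4/6.11) = 53.9 J/K.

ΔS_gas = 53.9 J/K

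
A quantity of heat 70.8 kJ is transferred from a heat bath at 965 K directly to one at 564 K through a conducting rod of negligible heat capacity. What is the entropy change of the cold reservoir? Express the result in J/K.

ΔS_cold = 126 J/K

The cold reservoir gains heat Q, so ΔS_cold = +Q/T_C = 70800/564 = 126 J/K.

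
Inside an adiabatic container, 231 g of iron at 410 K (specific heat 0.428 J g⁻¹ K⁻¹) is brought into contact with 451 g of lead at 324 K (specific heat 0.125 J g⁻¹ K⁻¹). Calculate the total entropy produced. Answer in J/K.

ΔS_total = 0.972 J/K

Energy balance: T_f = (m₁c₁T₁ + m₂c₂T₂)/(m₁c₁ + m₂c₂) = 378.77 K.
ΔS₁ = m₁c₁ ln(T_f/T₁) = 98.868 × ln(378.77/410) = -7.833 J/K.
ΔS₂ = m₂c₂ ln(T_f/T₂) = 56.375 × ln(378.77/324) = 8.805 J/K.
ΔS_total = -7.833 + 8.805 = 0.972 J/K.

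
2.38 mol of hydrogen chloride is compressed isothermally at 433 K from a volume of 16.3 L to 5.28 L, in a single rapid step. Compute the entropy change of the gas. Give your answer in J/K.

Entropy is a state function, so ΔS_gas depends only on the end states.
For an isothermal ideal gas ΔS_gas = nR ln(V₂/V₁) = 2.38 × 8.314 × ln(5.28/16.3) = -22.3 J/K.

ΔS_gas = -22.3 J/K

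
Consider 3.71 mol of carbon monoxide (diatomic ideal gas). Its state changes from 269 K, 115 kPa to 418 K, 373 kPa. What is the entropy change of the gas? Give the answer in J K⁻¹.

ΔS = nC_p ln(T₂/T₁) − nR ln(P₂/P₁), with C_p = 7R/2 = 29.1 J mol⁻¹ K⁻¹ for a diatomic ideal gas.
ΔS = 3.71 × [29.1 × ln(418/269) − 8.314 × ln(373/115)] = 11.3 J/K.

ΔS = 11.3 J/K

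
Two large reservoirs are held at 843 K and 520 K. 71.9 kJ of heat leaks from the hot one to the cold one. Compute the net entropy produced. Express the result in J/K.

ΔS_total = 53 J/K

ΔS_hot = −Q/T_H = −71900/843 = -85.29 J/K and ΔS_cold = +Q/T_C = 71900/520 = 138.3 J/K.
ΔS_total = -85.29 + 138.3 = 53 J/K, positive as the second law requires.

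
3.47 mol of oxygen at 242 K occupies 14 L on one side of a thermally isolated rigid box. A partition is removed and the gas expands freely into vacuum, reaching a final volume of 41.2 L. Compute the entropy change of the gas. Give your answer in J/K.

ΔS_gas = 31.1 J/K

For an ideal gas in free expansion Q = 0 and W = 0, so T is unchanged.
Entropy is a state function; using a reversible isothermal path, ΔS_gas = nR ln(V₂/V₁) = 3.47 × 8.314 × ln(41.2/14) = 31.1 J/K.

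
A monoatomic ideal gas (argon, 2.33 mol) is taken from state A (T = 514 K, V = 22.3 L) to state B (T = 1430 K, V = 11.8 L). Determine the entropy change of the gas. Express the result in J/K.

Entropy is a state function: ΔS = nC_V ln(T₂/T₁) + nR ln(V₂/V₁), with C_V = 3R/2 = 12.47 J mol⁻¹ K⁻¹ for a monoatomic ideal gas.
ΔS = 2.33 × [12.47 × ln(1430/514) + 8.314 × ln(11.8/22.3)] = 17.4 J/K.

ΔS = 17.4 J/K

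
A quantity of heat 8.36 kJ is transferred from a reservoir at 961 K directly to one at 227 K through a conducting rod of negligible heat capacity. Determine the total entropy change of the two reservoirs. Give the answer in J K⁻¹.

ΔS_hot = −Q/T_H = −8360/961 = -8.699 J/K and ΔS_cold = +Q/T_C = 8360/227 = 36.83 J/K.
ΔS_total = -8.699 + 36.83 = 28.1 J/K, positive as the second law requires.

ΔS_total = 28.1 J/K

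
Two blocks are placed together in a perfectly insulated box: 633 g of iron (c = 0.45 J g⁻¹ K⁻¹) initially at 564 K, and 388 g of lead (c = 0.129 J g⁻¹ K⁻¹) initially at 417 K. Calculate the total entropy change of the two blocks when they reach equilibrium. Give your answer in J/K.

Energy balance: T_f = (m₁c₁T₁ + m₂c₂T₂)/(m₁c₁ + m₂c₂) = 542.03 K.
ΔS₁ = m₁c₁ ln(T_f/T₁) = 284.85 × ln(542.03/564) = -11.32 J/K.
ΔS₂ = m₂c₂ ln(T_f/T₂) = 50.052 × ln(542.03/417) = 13.13 J/K.
ΔS_total = -11.32 + 13.13 = 1.81 J/K.

ΔS_total = 1.81 J/K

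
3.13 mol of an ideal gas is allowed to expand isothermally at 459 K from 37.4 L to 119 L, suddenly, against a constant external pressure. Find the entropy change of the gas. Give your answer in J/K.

ΔS_gas = 30.1 J/K

Entropy is a state function, so ΔS_gas depends only on the end states.
For an isothermal ideal gas ΔS_gas = nR ln(V₂/V₁) = 3.13 × 8.314 × ln(119/37.4) = 30.1 J/K.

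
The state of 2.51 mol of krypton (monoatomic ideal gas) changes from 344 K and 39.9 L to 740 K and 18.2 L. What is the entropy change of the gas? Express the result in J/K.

ΔS = 7.6 J/K

Entropy is a state function: ΔS = nC_V ln(T₂/T₁) + nR ln(V₂/V₁), with C_V = 3R/2 = 12.47 J mol⁻¹ K⁻¹ for a monoatomic ideal gas.
ΔS = 2.51 × [12.47 × ln(740/344) + 8.314 × ln(18.2/39.9)] = 7.6 J/K.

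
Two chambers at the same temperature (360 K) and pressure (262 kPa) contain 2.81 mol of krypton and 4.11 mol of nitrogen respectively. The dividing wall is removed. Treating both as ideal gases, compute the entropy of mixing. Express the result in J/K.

Mole fractions: x_A = 2.81/6.92 = 0.406, x_B = 0.594.
ΔS_mix = −R(n_A ln x_A + n_B ln x_B) = −8.314 × (2.81 ln 0.406 + 4.11 ln 0.594) = 38.9 J/K.

ΔS_mix = 38.9 J/K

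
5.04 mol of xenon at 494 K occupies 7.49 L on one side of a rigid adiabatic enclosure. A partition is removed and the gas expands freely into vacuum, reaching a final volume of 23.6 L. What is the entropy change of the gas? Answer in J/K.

ΔS_gas = 48.1 J/K

For an ideal gas in free expansion Q = 0 and W = 0, so T is unchanged.
Entropy is a state function; using a reversible isothermal path, ΔS_gas = nR ln(V₂/V₁) = 5.04 × 8.314 × ln(23.6/7.49) = 48.1 J/K.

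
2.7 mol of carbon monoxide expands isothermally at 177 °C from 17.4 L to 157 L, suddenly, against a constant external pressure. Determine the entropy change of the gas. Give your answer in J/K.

Entropy is a state function, so ΔS_gas depends only on the end states.
For an isothermal ideal gas ΔS_gas = nR ln(V₂/V₁) = 2.7 × 8.314 × ln(157/17.4) = 49.4 J/K.

ΔS_gas = 49.4 J/K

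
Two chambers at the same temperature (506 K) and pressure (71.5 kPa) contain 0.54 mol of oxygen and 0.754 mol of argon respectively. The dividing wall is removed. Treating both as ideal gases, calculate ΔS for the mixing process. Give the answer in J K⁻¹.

Mole fractions: x_A = 0.54/1.29 = 0.417, x_B = 0.583.
ΔS_mix = −R(n_A ln x_A + n_B ln x_B) = −8.314 × (0.54 ln 0.417 + 0.754 ln 0.583) = 7.31 J/K.

ΔS_mix = 7.31 J/K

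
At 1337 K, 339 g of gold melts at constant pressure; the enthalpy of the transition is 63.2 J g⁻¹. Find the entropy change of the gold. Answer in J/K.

ΔS = 16 J/K

Heat absorbed by the substance: Q = mL = 339 × 63.2 = 21424.8 J.
At constant T, ΔS = Q_rev/T = 21424.8 / 1337 = 16 J/K.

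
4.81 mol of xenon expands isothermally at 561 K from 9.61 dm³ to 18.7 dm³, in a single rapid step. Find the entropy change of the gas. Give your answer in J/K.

ΔS_gas = 26.6 J/K

Entropy is a state function, so ΔS_gas depends only on the end states.
For an isothermal ideal gas ΔS_gas = nR ln(V₂/V₁) = 4.81 × 8.314 × ln(18.7/9.61) = 26.6 J/K.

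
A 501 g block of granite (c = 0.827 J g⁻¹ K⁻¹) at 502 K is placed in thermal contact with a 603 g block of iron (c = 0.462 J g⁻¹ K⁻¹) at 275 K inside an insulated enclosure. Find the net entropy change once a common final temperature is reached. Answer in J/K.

Energy balance: T_f = (m₁c₁T₁ + m₂c₂T₂)/(m₁c₁ + m₂c₂) = 410.73 K.
ΔS₁ = m₁c₁ ln(T_f/T₁) = 414.327 × ln(410.73/502) = -83.136 J/K.
ΔS₂ = m₂c₂ ln(T_f/T₂) = 278.586 × ln(410.73/275) = 111.76 J/K.
ΔS_total = -83.136 + 111.76 = 28.6 J/K.

ΔS_total = 28.6 J/K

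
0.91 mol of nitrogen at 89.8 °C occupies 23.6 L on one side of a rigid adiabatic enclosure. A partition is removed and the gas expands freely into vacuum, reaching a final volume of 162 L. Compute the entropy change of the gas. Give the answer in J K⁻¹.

No heat is exchanged and no work is done, so the ideal-gas temperature stays constant.
Entropy is a state function; using a reversible isothermal path, ΔS_gas = nR ln(V₂/V₁) = 0.91 × 8.314 × ln(162/23.6) = 14.6 J/K.

ΔS_gas = 14.6 J/K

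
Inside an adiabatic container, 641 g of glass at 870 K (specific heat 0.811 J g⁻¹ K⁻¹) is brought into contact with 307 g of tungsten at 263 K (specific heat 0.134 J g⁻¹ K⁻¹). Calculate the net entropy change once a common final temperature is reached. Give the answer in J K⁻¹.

ΔS_total = 19.8 J/K

Energy balance: T_f = (m₁c₁T₁ + m₂c₂T₂)/(m₁c₁ + m₂c₂) = 825.49 K.
ΔS₁ = m₁c₁ ln(T_f/T₁) = 519.851 × ln(825.49/870) = -27.302 J/K.
ΔS₂ = m₂c₂ ln(T_f/T₂) = 41.138 × ln(825.49/263) = 47.054 J/K.
ΔS_total = -27.302 + 47.054 = 19.8 J/K.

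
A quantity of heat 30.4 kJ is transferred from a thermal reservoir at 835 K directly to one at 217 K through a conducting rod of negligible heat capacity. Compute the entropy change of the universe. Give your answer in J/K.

ΔS_total = 104 J/K

ΔS_hot = −Q/T_H = −30400/835 = -36.41 J/K and ΔS_cold = +Q/T_C = 30400/217 = 140.1 J/K.
ΔS_total = -36.41 + 140.1 = 104 J/K, positive as the second law requires.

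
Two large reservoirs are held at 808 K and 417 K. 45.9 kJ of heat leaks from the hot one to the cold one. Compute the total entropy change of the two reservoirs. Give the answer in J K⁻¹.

ΔS_hot = −Q/T_H = −45900/808 = -56.81 J/K and ΔS_cold = +Q/T_C = 45900/417 = 110.1 J/K.
ΔS_total = -56.81 + 110.1 = 53.3 J/K, positive as the second law requires.

ΔS_total = 53.3 J/K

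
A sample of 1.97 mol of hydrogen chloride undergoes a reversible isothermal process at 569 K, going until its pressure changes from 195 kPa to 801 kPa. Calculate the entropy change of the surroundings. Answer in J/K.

ΔS_surr = 23.1 J/K

For an isothermal ideal gas ΔS_gas = nR ln(P₁/P₂) = 1.97 × 8.314 × ln(195/801) = -23.1 J/K.
The process is reversible, so ΔS_surr = −ΔS_gas = 23.1 J/K and ΔS_universe = 0.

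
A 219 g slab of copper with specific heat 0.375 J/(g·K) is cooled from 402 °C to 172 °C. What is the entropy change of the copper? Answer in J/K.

In kelvin: T₁ = 675.15 K, T₂ = 445.15 K. ΔS = ∫dQ_rev/T = m c ln(T₂/T₁) = 219 × 0.375 × ln(445.15/675.15) = -34.2 J/K.

ΔS = -34.2 J/K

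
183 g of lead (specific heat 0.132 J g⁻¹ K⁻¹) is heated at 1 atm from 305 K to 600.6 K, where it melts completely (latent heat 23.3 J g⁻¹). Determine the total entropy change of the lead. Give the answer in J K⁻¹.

ΔS = 23.5 J/K

Warming step: ΔS₁ = m c ln(T_tr/T_i) = 183 × 0.132 × ln(600.6/305) = 16.37 J/K.
Phase change: ΔS₂ = +mL/T_tr = 183 × 23.3 / 600.6 = 7.099 J/K.
ΔS_total = (16.37) + (7.099) = 23.5 J/K.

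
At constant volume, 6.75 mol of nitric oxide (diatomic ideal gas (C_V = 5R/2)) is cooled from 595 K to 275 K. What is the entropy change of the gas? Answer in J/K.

ΔS = -108 J/K

At constant volume, ΔS = nC_V ln(T₂/T₁) with C_V = 5R/2 = 20.79 J mol⁻¹ K⁻¹.
ΔS = 6.75 × 20.79 × ln(275/595) = -108 J/K.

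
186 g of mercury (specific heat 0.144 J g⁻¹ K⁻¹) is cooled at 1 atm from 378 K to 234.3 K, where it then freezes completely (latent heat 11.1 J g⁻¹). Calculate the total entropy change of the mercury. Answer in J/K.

Cooling step: ΔS₁ = m c ln(T_tr/T_i) = 186 × 0.144 × ln(234.3/378) = -12.81 J/K.
Phase change: ΔS₂ = −mL/T_tr = −186 × 11.1 / 234.3 = -8.812 J/K.
ΔS_total = (-12.81) + (-8.812) = -21.6 J/K.

ΔS = -21.6 J/K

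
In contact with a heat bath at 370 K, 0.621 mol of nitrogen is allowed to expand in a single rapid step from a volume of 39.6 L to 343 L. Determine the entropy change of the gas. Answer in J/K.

Entropy is a state function, so ΔS_gas depends only on the end states.
For an isothermal ideal gas ΔS_gas = nR ln(V₂/V₁) = 0.621 × 8.314 × ln(343/39.6) = 11.1 J/K.

ΔS_gas = 11.1 J/K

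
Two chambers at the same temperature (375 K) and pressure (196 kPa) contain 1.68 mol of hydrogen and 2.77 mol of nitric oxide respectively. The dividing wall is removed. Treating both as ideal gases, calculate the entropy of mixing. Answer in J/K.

ΔS_mix = 24.5 J/K

Mole fractions: x_A = 1.68/4.45 = 0.378, x_B = 0.622.
ΔS_mix = −R(n_A ln x_A + n_B ln x_B) = −8.314 × (1.68 ln 0.378 + 2.77 ln 0.622) = 24.5 J/K.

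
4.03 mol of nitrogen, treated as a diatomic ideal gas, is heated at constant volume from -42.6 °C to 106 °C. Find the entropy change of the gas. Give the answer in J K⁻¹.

In kelvin: T₁ = 230.55 K, T₂ = 379.15 K. At constant volume, ΔS = nC_V ln(T₂/T₁) with C_V = 5R/2 = 20.79 J mol⁻¹ K⁻¹.
ΔS = 4.03 × 20.79 × ln(379.15/230.55) = 41.7 J/K.

ΔS = 41.7 J/K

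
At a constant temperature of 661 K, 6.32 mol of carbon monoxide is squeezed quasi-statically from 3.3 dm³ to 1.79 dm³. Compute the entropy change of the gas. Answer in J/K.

For an isothermal ideal gas ΔS_gas = nR ln(V₂/V₁) = 6.32 × 8.314 × ln(1.79/3.3) = -32.1 J/K.

ΔS_gas = -32.1 J/K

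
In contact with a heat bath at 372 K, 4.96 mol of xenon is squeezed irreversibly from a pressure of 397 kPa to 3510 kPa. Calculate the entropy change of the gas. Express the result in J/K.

Entropy is a state function, so ΔS_gas depends only on the end states.
For an isothermal ideal gas ΔS_gas = nR ln(P₁/P₂) = 4.96 × 8.314 × ln(397/3510) = -89.9 J/K.

ΔS_gas = -89.9 J/K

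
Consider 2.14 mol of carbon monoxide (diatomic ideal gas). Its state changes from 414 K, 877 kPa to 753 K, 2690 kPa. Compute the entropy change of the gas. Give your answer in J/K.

ΔS = nC_p ln(T₂/T₁) − nR ln(P₂/P₁), with C_p = 7R/2 = 29.1 J mol⁻¹ K⁻¹ for a diatomic ideal gas.
ΔS = 2.14 × [29.1 × ln(753/414) − 8.314 × ln(2690/877)] = 17.3 J/K.

ΔS = 17.3 J/K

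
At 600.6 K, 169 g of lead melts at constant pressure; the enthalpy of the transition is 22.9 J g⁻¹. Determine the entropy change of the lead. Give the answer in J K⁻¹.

ΔS = 6.44 J/K

Heat absorbed by the substance: Q = mL = 169 × 22.9 = 3870.1 J.
At constant T, ΔS = Q_rev/T = 3870.1 / 600.6 = 6.44 J/K.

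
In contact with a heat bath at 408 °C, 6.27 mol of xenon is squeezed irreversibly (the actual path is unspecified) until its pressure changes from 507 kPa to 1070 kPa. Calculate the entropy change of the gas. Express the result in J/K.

Entropy is a state function, so ΔS_gas depends only on the end states.
For an isothermal ideal gas ΔS_gas = nR ln(P₁/P₂) = 6.27 × 8.314 × ln(507/1070) = -38.9 J/K.

ΔS_gas = -38.9 J/K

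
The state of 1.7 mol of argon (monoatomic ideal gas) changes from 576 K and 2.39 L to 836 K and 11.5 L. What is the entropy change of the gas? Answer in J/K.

Entropy is a state function: ΔS = nC_V ln(T₂/T₁) + nR ln(V₂/V₁), with C_V = 3R/2 = 12.47 J mol⁻¹ K⁻¹ for a monoatomic ideal gas.
ΔS = 1.7 × [12.47 × ln(836/576) + 8.314 × ln(11.5/2.39)] = 30.1 J/K.

ΔS = 30.1 J/K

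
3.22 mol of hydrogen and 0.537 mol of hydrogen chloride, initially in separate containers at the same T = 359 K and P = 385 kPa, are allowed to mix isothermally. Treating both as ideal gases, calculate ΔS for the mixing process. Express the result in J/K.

Mole fractions: x_A = 3.22/3.76 = 0.857, x_B = 0.143.
ΔS_mix = −R(n_A ln x_A + n_B ln x_B) = −8.314 × (3.22 ln 0.857 + 0.537 ln 0.143) = 12.8 J/K.

ΔS_mix = 12.8 J/K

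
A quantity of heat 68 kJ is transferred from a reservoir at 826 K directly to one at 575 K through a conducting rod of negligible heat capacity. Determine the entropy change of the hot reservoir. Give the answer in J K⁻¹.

ΔS_hot = -82.3 J/K

The hot reservoir loses heat Q, so ΔS_hot = −Q/T_H = −68000/826 = -82.3 J/K.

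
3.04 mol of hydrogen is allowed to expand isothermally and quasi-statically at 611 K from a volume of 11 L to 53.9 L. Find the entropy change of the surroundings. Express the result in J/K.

For an isothermal ideal gas ΔS_gas = nR ln(V₂/V₁) = 3.04 × 8.314 × ln(53.9/11) = 40.2 J/K.
The process is reversible, so ΔS_surr = −ΔS_gas = -40.2 J/K and ΔS_universe = 0.

ΔS_surr = -40.2 J/K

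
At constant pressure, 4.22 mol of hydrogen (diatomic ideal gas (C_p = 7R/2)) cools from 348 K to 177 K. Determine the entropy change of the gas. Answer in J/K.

ΔS = -83 J/K

At constant pressure, ΔS = nC_p ln(T₂/T₁) with C_p = 7R/2 = 29.1 J mol⁻¹ K⁻¹.
ΔS = 4.22 × 29.1 × ln(177/348) = -83 J/K.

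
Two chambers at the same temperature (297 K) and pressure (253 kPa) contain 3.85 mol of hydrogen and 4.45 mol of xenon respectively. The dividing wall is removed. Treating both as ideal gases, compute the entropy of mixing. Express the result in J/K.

ΔS_mix = 47.7 J/K

Mole fractions: x_A = 3.85/8.3 = 0.464, x_B = 0.536.
ΔS_mix = −R(n_A ln x_A + n_B ln x_B) = −8.314 × (3.85 ln 0.464 + 4.45 ln 0.536) = 47.7 J/K.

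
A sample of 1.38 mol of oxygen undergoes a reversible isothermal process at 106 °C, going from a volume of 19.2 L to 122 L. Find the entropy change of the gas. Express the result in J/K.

ΔS_gas = 21.2 J/K

For an isothermal ideal gas ΔS_gas = nR ln(V₂/V₁) = 1.38 × 8.314 × ln(122/19.2) = 21.2 J/K.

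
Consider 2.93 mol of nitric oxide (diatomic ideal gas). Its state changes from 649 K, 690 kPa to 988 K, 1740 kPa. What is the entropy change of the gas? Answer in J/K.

ΔS = 13.3 J/K

ΔS = nC_p ln(T₂/T₁) − nR ln(P₂/P₁), with C_p = 7R/2 = 29.1 J mol⁻¹ K⁻¹ for a diatomic ideal gas.
ΔS = 2.93 × [29.1 × ln(988/649) − 8.314 × ln(1740/690)] = 13.3 J/K.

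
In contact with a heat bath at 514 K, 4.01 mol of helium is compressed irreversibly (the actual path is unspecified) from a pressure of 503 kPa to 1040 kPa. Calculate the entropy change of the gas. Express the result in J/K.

Entropy is a state function, so ΔS_gas depends only on the end states.
For an isothermal ideal gas ΔS_gas = nR ln(P₁/P₂) = 4.01 × 8.314 × ln(503/1040) = -24.2 J/K.

ΔS_gas = -24.2 J/K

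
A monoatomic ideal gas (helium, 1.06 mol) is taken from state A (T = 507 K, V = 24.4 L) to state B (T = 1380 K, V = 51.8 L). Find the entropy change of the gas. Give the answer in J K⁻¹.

ΔS = 19.9 J/K

Entropy is a state function: ΔS = nC_V ln(T₂/T₁) + nR ln(V₂/V₁), with C_V = 3R/2 = 12.47 J mol⁻¹ K⁻¹ for a monoatomic ideal gas.
ΔS = 1.06 × [12.47 × ln(1380/507) + 8.314 × ln(51.8/24.4)] = 19.9 J/K.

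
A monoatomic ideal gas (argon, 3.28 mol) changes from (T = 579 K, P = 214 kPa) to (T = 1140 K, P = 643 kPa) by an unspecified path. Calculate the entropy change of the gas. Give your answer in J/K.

ΔS = 16.2 J/K

ΔS = nC_p ln(T₂/T₁) − nR ln(P₂/P₁), with C_p = 5R/2 = 20.79 J mol⁻¹ K⁻¹ for a monoatomic ideal gas.
ΔS = 3.28 × [20.79 × ln(1140/579) − 8.314 × ln(643/214)] = 16.2 J/K.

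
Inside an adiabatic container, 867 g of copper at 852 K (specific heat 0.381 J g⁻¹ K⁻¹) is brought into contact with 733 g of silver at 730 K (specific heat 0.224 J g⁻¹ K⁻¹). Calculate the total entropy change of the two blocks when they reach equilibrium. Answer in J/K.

ΔS_total = 1.29 J/K

Energy balance: T_f = (m₁c₁T₁ + m₂c₂T₂)/(m₁c₁ + m₂c₂) = 811.49 K.
ΔS₁ = m₁c₁ ln(T_f/T₁) = 330.327 × ln(811.49/852) = -16.09 J/K.
ΔS₂ = m₂c₂ ln(T_f/T₂) = 164.192 × ln(811.49/730) = 17.38 J/K.
ΔS_total = -16.09 + 17.38 = 1.29 J/K.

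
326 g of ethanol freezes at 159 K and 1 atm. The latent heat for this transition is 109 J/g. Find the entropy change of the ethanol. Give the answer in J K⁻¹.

Heat released by the substance: Q = −mL = −326 × 109 = −35534 J.
At constant T, ΔS = Q_rev/T = −35534 / 159 = -223 J/K.

ΔS = -223 J/K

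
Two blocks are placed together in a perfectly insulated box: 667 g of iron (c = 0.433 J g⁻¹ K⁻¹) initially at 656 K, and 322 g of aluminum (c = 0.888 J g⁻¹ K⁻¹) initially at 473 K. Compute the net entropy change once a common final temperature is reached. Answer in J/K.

ΔS_total = 7.65 J/K

Energy balance: T_f = (m₁c₁T₁ + m₂c₂T₂)/(m₁c₁ + m₂c₂) = 564.96 K.
ΔS₁ = m₁c₁ ln(T_f/T₁) = 288.811 × ln(564.96/656) = -43.15 J/K.
ΔS₂ = m₂c₂ ln(T_f/T₂) = 285.936 × ln(564.96/473) = 50.8 J/K.
ΔS_total = -43.15 + 50.8 = 7.65 J/K.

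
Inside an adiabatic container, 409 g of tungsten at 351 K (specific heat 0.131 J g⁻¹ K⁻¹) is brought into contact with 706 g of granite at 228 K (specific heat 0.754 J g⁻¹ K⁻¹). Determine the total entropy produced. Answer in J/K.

Energy balance: T_f = (m₁c₁T₁ + m₂c₂T₂)/(m₁c₁ + m₂c₂) = 239.25 K.
ΔS₁ = m₁c₁ ln(T_f/T₁) = 53.579 × ln(239.25/351) = -20.536 J/K.
ΔS₂ = m₂c₂ ln(T_f/T₂) = 532.324 × ln(239.25/228) = 25.634 J/K.
ΔS_total = -20.536 + 25.634 = 5.1 J/K.

ΔS_total = 5.1 J/K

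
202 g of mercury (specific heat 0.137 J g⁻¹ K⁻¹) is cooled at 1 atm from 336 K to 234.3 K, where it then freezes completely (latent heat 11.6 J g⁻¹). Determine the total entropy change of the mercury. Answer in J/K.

Cooling step: ΔS₁ = m c ln(T_tr/T_i) = 202 × 0.137 × ln(234.3/336) = -9.977 J/K.
Phase change: ΔS₂ = −mL/T_tr = −202 × 11.6 / 234.3 = -10 J/K.
ΔS_total = (-9.977) + (-10) = -20 J/K.

ΔS = -20 J/K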